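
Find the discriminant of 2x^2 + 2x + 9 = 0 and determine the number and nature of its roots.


For ax^2 + bx + c = 0, discriminant D = b^2 - 4ac
Here a = 2, b = 2, c = 9
D = (2)^2 - 4(2)(9) = 4 - 72 = -68

D = -68 < 0
The equation has no real roots (2 complex conjugate roots).

Discriminant = -68, no real roots (2 complex conjugate roots)


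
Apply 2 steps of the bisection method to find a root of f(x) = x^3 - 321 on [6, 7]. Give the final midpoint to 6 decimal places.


f(x) = x^3 - 321
f(6) = -105 < 0
f(7) = 22 > 0

Step 1: midpoint = (6.000000 + 7.000000)/2 = 6.500000
  f(6.500000) = -46.375000
  f(mid) < 0, so root is in [6.500000, 7.000000]

Step 2: midpoint = (6.500000 + 7.000000)/2 = 6.750000
  f(6.750000) = -13.453125
  f(mid) < 0, so root is in [6.750000, 7.000000]

midpoint = 6.750000


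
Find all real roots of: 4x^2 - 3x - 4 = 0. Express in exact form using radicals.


Using the quadratic formula: x = (-b ± sqrt(b^2 - 4ac)) / (2a)
Here a = 4, b = -3, c = -4
Discriminant = b^2 - 4ac = (-3)^2 - 4(4)(-4) = 9 + 64 = 73
Since discriminant = 73 > 0, there are two real roots.
x = (3 ± sqrt(73)) / 8
Numerically: x ≈ 1.4430 or x ≈ -0.6930

x = (3 + sqrt(73)) / 8 or x = (3 - sqrt(73)) / 8


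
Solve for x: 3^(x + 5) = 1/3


Express both sides with the same base.
1/3 = 3^(-1)
Since the bases match, equate exponents: x + 5 = -1
So x = -1 - (5) = -6

x = -6


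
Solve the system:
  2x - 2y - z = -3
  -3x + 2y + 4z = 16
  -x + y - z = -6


Using Cramer's rule. Expand each determinant along the first row.
D  = 2*[2*(-1) - 4*1] - (-2)*[(-3)*(-1) - 4*(-1)] + (-1)*[(-3)*1 - 2*(-1)]
  = 2*(-6) - (-2)*(7) + (-1)*(-1) = 3
Dx = (-3)*[2*(-1) - 4*1] - (-2)*[16*(-1) - 4*(-6)] + (-1)*[16*1 - 2*(-6)]
  = (-3)*(-6) - (-2)*(8) + (-1)*(28) = 6
Dy = 2*[16*(-1) - 4*(-6)] - (-3)*[(-3)*(-1) - 4*(-1)] + (-1)*[(-3)*(-6) - 16*(-1)]
  = 2*(8) - (-3)*(7) + (-1)*(34) = 3
Dz = 2*[2*(-6) - 16*1] - (-2)*[(-3)*(-6) - 16*(-1)] + (-3)*[(-3)*1 - 2*(-1)]
  = 2*(-28) - (-2)*(34) + (-3)*(-1) = 15
x = Dx/D = 6/3 = 2, y = Dy/D = 3/3 = 1, z = Dz/D = 15/3 = 5
Check eq1: (2)(2) + (-2)(1) + (-1)(5) = -3 = -3 ✓
Check eq2: (-3)(2) + (2)(1) + (4)(5) = 16 = 16 ✓
Check eq3: (-1)(2) + (1)(1) + (-1)(5) = -6 = -6 ✓

x = 2, y = 1, z = 5


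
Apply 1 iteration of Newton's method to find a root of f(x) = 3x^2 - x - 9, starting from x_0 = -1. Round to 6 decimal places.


Newton's method: x_(n+1) = x_n - f(x_n)/f'(x_n)
f(x) = 3x^2 - x - 9
f'(x) = 6x - 1

Iteration 1:
  f(-1.000000) = -5.000000
  f'(-1.000000) = -7.000000
  x_1 = -1.000000 - (-5.000000)/(-7.000000) = -1.714286

x_1 = -1.714286


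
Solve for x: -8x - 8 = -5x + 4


Starting with: -8x - 8 = -5x + 4
Move all x terms to left: (-8 + 5)x = 4 + 8
Simplify: -3x = 12
Divide both sides by -3: x = -4

x = -4


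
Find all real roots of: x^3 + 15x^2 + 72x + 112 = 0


Let p(x) = x^3 + 15x^2 + 72x + 112. By the rational root theorem (leading coefficient 1), any rational root is an integer divisor of 112: try ±1, ±2, ... in turn.
Test x = 1: value = 200 ≠ 0.
Test x = -1: value = 54 ≠ 0.
Test x = 2: value = 324 ≠ 0.
Test x = -2: value = 20 ≠ 0.
Test x = 4: value = 704 ≠ 0.
Test x = -4: value = 0 ✓, so (x + 4) is a factor.
Synthetic division by (x + 4): bring down 1; 1(-4) + 15 = 11; 11(-4) + 72 = 28; 28(-4) + 112 = 0 → quotient x^2 + 11x + 28, remainder 0.
Solve the quadratic x^2 + 11x + 28 = 0: discriminant = 11^2 - 4(1)(28) = 121 - 112 = 9.
sqrt(9) = 3, so x = (-11 ± 3)/2: x = -4 or x = -7.

x = -7, x = -4 (multiplicity 2)


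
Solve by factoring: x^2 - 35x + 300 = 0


We need two numbers that multiply to 300 and add to -35.
Those numbers are -20 and -15 (since (-20) * (-15) = 300 and (-20) + (-15) = -35).
So x^2 - 35x + 300 = (x - 20)(x - 15) = 0
Setting each factor to zero: x = 20 or x = 15

x = 15, x = 20


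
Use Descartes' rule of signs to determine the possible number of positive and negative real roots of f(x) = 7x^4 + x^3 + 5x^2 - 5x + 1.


Descartes' rule of signs:

For positive roots, count sign changes in f(x) = 7x^4 + x^3 + 5x^2 - 5x + 1:
Signs of coefficients: +, +, +, -, +
Number of sign changes: 2
Possible positive real roots: 2, 0

For negative roots, examine f(-x) = 7x^4 - x^3 + 5x^2 + 5x + 1:
Signs of coefficients: +, -, +, +, +
Number of sign changes: 2
Possible negative real roots: 2, 0

Positive roots: 2 or 0; Negative roots: 2 or 0


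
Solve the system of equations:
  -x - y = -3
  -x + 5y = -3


Using Cramer's rule:
Determinant D = (-1)(5) - (-1)(-1) = -5 - 1 = -6
Dx = (-3)(5) - (-3)(-1) = -15 - 3 = -18
Dy = (-1)(-3) - (-1)(-3) = 3 - 3 = 0
x = Dx/D = -18/-6 = 3
y = Dy/D = 0/-6 = 0

x = 3, y = 0


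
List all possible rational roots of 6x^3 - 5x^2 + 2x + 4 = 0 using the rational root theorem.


Rational root theorem: possible roots are ±p/q where:
  p divides the constant term (4): p ∈ {1, 2, 4}
  q divides the leading coefficient (6): q ∈ {1, 2, 3, 6}

All possible rational roots: -4, -2, -4/3, -1, -2/3, -1/2, -1/3, -1/6, 1/6, 1/3, 1/2, 2/3, 1, 4/3, 2, 4

-4, -2, -4/3, -1, -2/3, -1/2, -1/3, -1/6, 1/6, 1/3, 1/2, 2/3, 1, 4/3, 2, 4


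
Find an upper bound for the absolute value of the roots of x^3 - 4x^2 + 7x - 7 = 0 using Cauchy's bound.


Cauchy's bound: all roots r satisfy |r| <= 1 + max(|a_i/a_n|) for i = 0,...,n-1
where a_n is the leading coefficient.

Coefficients: [1, -4, 7, -7]
Leading coefficient a_n = 1
Ratios |a_i/a_n|: 4, 7, 7
Maximum ratio: 7
Cauchy's bound: |r| <= 1 + 7 = 8

Upper bound = 8


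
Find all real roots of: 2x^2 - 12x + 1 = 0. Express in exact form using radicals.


Using the quadratic formula: x = (-b ± sqrt(b^2 - 4ac)) / (2a)
Here a = 2, b = -12, c = 1
Discriminant = b^2 - 4ac = (-12)^2 - 4(2)(1) = 144 - 8 = 136
Since discriminant = 136 > 0, there are two real roots.
x = (12 ± 2*sqrt(34)) / 4
Simplifying: x = (6 ± sqrt(34)) / 2
Numerically: x ≈ 5.9155 or x ≈ 0.0845

x = (6 + sqrt(34)) / 2 or x = (6 - sqrt(34)) / 2


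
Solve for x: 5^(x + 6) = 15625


Express both sides with the same base.
15625 = 5^6
Since the bases match, equate exponents: x + 6 = 6
So x = 6 - (6) = 0

x = 0


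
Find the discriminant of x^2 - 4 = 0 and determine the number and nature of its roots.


For ax^2 + bx + c = 0, discriminant D = b^2 - 4ac
Here a = 1, b = 0, c = -4
D = (0)^2 - 4(1)(-4) = 0 + 16 = 16

D = 16 > 0 and is a perfect square (sqrt = 4)
The equation has 2 distinct real rational roots.

Discriminant = 16, 2 distinct real rational roots


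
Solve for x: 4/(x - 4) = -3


Multiply both sides by (x - 4): 4 = -3(x - 4)
Distribute: 4 = -3x + 12
-3x = 4 - 12 = -8
x = 8/3

x = 8/3


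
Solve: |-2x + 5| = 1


An absolute value equation |expr| = 1 gives two cases:
Case 1: -2x + 5 = 1
  -2x = -4, so x = 2
Case 2: -2x + 5 = -1
  -2x = -6, so x = 3

x = 2, x = 3


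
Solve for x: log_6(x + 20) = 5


Convert to exponential form: x + 20 = 6^5 = 7776
x = 7776 - 20 = 7756
Check: log_6(7756 + 20) = log_6(7776) = log_6(7776) = 5 ✓

x = 7756


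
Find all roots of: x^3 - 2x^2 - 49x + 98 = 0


Let p(x) = x^3 - 2x^2 - 49x + 98. By the rational root theorem (leading coefficient 1), any rational root is an integer divisor of 98: try ±1, ±2, ... in turn.
Test x = 1: value = 48 ≠ 0.
Test x = -1: value = 144 ≠ 0.
Test x = 2: value = 0 ✓, so (x - 2) is a factor.
Synthetic division by (x - 2): bring down 1; 1(2) - 2 = 0; 0(2) - 49 = -49; (-49)(2) + 98 = 0 → quotient x^2 - 49, remainder 0.
Solve the quadratic x^2 - 49 = 0: discriminant = 0^2 - 4(1)(-49) = 0 + 196 = 196.
sqrt(196) = 14, so x = (0 ± 14)/2: x = 7 or x = -7.
Collecting all roots found:

x = -7, x = 2, x = 7


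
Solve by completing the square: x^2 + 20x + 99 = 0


Start: x^2 + 20x + 99 = 0
Move constant: x^2 + 20x = -99
Half of 20 is 10, squared is 100
Add 100 to both sides: x^2 + 20x + 100 = 1
(x + 10)^2 = 1
x + 10 = ±1
x = -10 + 1 = -9 or x = -10 - 1 = -11

x = -11, x = -9


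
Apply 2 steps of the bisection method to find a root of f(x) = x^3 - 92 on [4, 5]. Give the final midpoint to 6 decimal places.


f(x) = x^3 - 92
f(4) = -28 < 0
f(5) = 33 > 0

Step 1: midpoint = (4.000000 + 5.000000)/2 = 4.500000
  f(4.500000) = -0.875000
  f(mid) < 0, so root is in [4.500000, 5.000000]

Step 2: midpoint = (4.500000 + 5.000000)/2 = 4.750000
  f(4.750000) = 15.171875
  f(mid) > 0, so root is in [4.500000, 4.750000]

midpoint = 4.750000


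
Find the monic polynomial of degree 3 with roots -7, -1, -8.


A monic polynomial with roots -7, -1, -8 is:
p(x) = (x + 7)(x + 1)(x + 8)
After multiplying by (x + 7): x + 7
After multiplying by (x + 1): x^2 + 8x + 7
After multiplying by (x + 8): x^3 + 16x^2 + 71x + 56

x^3 + 16x^2 + 71x + 56


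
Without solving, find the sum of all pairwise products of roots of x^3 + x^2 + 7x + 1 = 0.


By Vieta's formulas for x^3 + bx^2 + cx + d = 0:
  r1 + r2 + r3 = -b/a = -1
  r1*r2 + r1*r3 + r2*r3 = c/a = 7
  r1*r2*r3 = -d/a = -1


Sum of pairwise products = 7


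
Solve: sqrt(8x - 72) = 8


Square both sides: 8x - 72 = 8^2 = 64
8x = 64 + 72 = 136
x = 17
Check: sqrt(8*17 - 72) = sqrt(64) = 8 ✓

x = 17


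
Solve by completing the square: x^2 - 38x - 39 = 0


Start: x^2 - 38x - 39 = 0
Move constant: x^2 - 38x = 39
Half of -38 is -19, squared is 361
Add 361 to both sides: x^2 - 38x + 361 = 400
(x - 19)^2 = 400
x - 19 = ±20
x = 19 + 20 = 39 or x = 19 - 20 = -1

x = -1, x = 39


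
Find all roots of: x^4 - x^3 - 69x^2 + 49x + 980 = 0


Let p(x) = x^4 - x^3 - 69x^2 + 49x + 980. By the rational root theorem (leading coefficient 1), any rational root is an integer divisor of 980: try ±1, ±2, ... in turn.
Test x = 1: value = 960 ≠ 0.
Test x = -1: value = 864 ≠ 0.
Test x = 2: value = 810 ≠ 0.
Test x = -2: value = 630 ≠ 0.
Test x = 4: value = 264 ≠ 0.
Test x = -4: value = 0 ✓, so (x + 4) is a factor.
Synthetic division by (x + 4): bring down 1; 1(-4) - 1 = -5; (-5)(-4) - 69 = -49; (-49)(-4) + 49 = 245; 245(-4) + 980 = 0 → quotient x^3 - 5x^2 - 49x + 245, remainder 0.
Continue with the quotient x^3 - 5x^2 - 49x + 245 (candidates must divide 245).
Test x = 5: value = 0 ✓, so (x - 5) is a factor.
Synthetic division by (x - 5): bring down 1; 1(5) - 5 = 0; 0(5) - 49 = -49; (-49)(5) + 245 = 0 → quotient x^2 - 49, remainder 0.
Solve the quadratic x^2 - 49 = 0: discriminant = 0^2 - 4(1)(-49) = 0 + 196 = 196.
sqrt(196) = 14, so x = (0 ± 14)/2: x = 7 or x = -7.
Collecting all roots found:

x = -7, x = -4, x = 5, x = 7


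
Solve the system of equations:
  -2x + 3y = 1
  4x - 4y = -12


Using Cramer's rule:
Determinant D = (-2)(-4) - (4)(3) = 8 - 12 = -4
Dx = (1)(-4) - (-12)(3) = -4 + 36 = 32
Dy = (-2)(-12) - (4)(1) = 24 - 4 = 20
x = Dx/D = 32/-4 = -8
y = Dy/D = 20/-4 = -5

x = -8, y = -5


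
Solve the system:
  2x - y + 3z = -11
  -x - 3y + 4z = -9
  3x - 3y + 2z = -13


Using Cramer's rule. Expand each determinant along the first row.
D  = 2*[(-3)*2 - 4*(-3)] - (-1)*[(-1)*2 - 4*3] + 3*[(-1)*(-3) - (-3)*3]
  = 2*(6) - (-1)*(-14) + 3*(12) = 34
Dx = (-11)*[(-3)*2 - 4*(-3)] - (-1)*[(-9)*2 - 4*(-13)] + 3*[(-9)*(-3) - (-3)*(-13)]
  = (-11)*(6) - (-1)*(34) + 3*(-12) = -68
Dy = 2*[(-9)*2 - 4*(-13)] - (-11)*[(-1)*2 - 4*3] + 3*[(-1)*(-13) - (-9)*3]
  = 2*(34) - (-11)*(-14) + 3*(40) = 34
Dz = 2*[(-3)*(-13) - (-9)*(-3)] - (-1)*[(-1)*(-13) - (-9)*3] + (-11)*[(-1)*(-3) - (-3)*3]
  = 2*(12) - (-1)*(40) + (-11)*(12) = -68
x = Dx/D = -68/34 = -2, y = Dy/D = 34/34 = 1, z = Dz/D = -68/34 = -2
Check eq1: (2)(-2) + (-1)(1) + (3)(-2) = -11 = -11 ✓
Check eq2: (-1)(-2) + (-3)(1) + (4)(-2) = -9 = -9 ✓
Check eq3: (3)(-2) + (-3)(1) + (2)(-2) = -13 = -13 ✓

x = -2, y = 1, z = -2


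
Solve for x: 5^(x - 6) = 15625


Express both sides with the same base.
15625 = 5^6
Since the bases match, equate exponents: x - 6 = 6
So x = 6 - (-6) = 12

x = 12


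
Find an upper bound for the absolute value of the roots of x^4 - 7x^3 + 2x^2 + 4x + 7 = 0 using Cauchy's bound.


Cauchy's bound: all roots r satisfy |r| <= 1 + max(|a_i/a_n|) for i = 0,...,n-1
where a_n is the leading coefficient.

Coefficients: [1, -7, 2, 4, 7]
Leading coefficient a_n = 1
Ratios |a_i/a_n|: 7, 2, 4, 7
Maximum ratio: 7
Cauchy's bound: |r| <= 1 + 7 = 8

Upper bound = 8


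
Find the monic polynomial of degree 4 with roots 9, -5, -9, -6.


A monic polynomial with roots 9, -5, -9, -6 is:
p(x) = (x - 9)(x + 5)(x + 9)(x + 6)
After multiplying by (x - 9): x - 9
After multiplying by (x + 5): x^2 - 4x - 45
After multiplying by (x + 9): x^3 + 5x^2 - 81x - 405
After multiplying by (x + 6): x^4 + 11x^3 - 51x^2 - 891x - 2430

x^4 + 11x^3 - 51x^2 - 891x - 2430


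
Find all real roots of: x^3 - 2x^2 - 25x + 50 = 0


Let p(x) = x^3 - 2x^2 - 25x + 50. By the rational root theorem (leading coefficient 1), any rational root is an integer divisor of 50: try ±1, ±2, ... in turn.
Test x = 1: value = 24 ≠ 0.
Test x = -1: value = 72 ≠ 0.
Test x = 2: value = 0 ✓, so (x - 2) is a factor.
Synthetic division by (x - 2): bring down 1; 1(2) - 2 = 0; 0(2) - 25 = -25; (-25)(2) + 50 = 0 → quotient x^2 - 25, remainder 0.
Solve the quadratic x^2 - 25 = 0: discriminant = 0^2 - 4(1)(-25) = 0 + 100 = 100.
sqrt(100) = 10, so x = (0 ± 10)/2: x = 5 or x = -5.

x = -5, x = 2, x = 5


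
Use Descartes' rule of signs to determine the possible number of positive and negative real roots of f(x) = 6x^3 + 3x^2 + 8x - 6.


Descartes' rule of signs:

For positive roots, count sign changes in f(x) = 6x^3 + 3x^2 + 8x - 6:
Signs of coefficients: +, +, +, -
Number of sign changes: 1
Possible positive real roots: 1

For negative roots, examine f(-x) = -6x^3 + 3x^2 - 8x - 6:
Signs of coefficients: -, +, -, -
Number of sign changes: 2
Possible negative real roots: 2, 0

Positive roots: 1; Negative roots: 2 or 0


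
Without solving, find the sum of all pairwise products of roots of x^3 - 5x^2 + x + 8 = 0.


By Vieta's formulas for x^3 + bx^2 + cx + d = 0:
  r1 + r2 + r3 = -b/a = 5
  r1*r2 + r1*r3 + r2*r3 = c/a = 1
  r1*r2*r3 = -d/a = -8


Sum of pairwise products = 1


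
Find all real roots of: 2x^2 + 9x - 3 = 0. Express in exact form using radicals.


Using the quadratic formula: x = (-b ± sqrt(b^2 - 4ac)) / (2a)
Here a = 2, b = 9, c = -3
Discriminant = b^2 - 4ac = 9^2 - 4(2)(-3) = 81 + 24 = 105
Since discriminant = 105 > 0, there are two real roots.
x = (-9 ± sqrt(105)) / 4
Numerically: x ≈ 0.3117 or x ≈ -4.8117

x = (-9 + sqrt(105)) / 4 or x = (-9 - sqrt(105)) / 4


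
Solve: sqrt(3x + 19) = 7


Square both sides: 3x + 19 = 7^2 = 49
3x = 49 - 19 = 30
x = 10
Check: sqrt(3*10 + 19) = sqrt(49) = 7 ✓

x = 10


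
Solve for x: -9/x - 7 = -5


Subtract -7 from both sides: -9/x = 2
Multiply both sides by x: -9 = 2 * x
Divide by 2: x = -9/2

x = -9/2


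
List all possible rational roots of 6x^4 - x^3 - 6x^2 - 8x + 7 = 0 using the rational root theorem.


Rational root theorem: possible roots are ±p/q where:
  p divides the constant term (7): p ∈ {1, 7}
  q divides the leading coefficient (6): q ∈ {1, 2, 3, 6}

All possible rational roots: -7, -7/2, -7/3, -7/6, -1, -1/2, -1/3, -1/6, 1/6, 1/3, 1/2, 1, 7/6, 7/3, 7/2, 7

-7, -7/2, -7/3, -7/6, -1, -1/2, -1/3, -1/6, 1/6, 1/3, 1/2, 1, 7/6, 7/3, 7/2, 7


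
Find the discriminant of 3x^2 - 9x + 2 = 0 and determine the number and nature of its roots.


For ax^2 + bx + c = 0, discriminant D = b^2 - 4ac
Here a = 3, b = -9, c = 2
D = (-9)^2 - 4(3)(2) = 81 - 24 = 57

D = 57 > 0 but not a perfect square
The equation has 2 distinct real irrational roots.

Discriminant = 57, 2 distinct real irrational roots


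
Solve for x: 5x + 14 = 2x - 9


Starting with: 5x + 14 = 2x - 9
Move all x terms to left: (5 - 2)x = -9 - 14
Simplify: 3x = -23
Divide both sides by 3: x = -23/3

x = -23/3


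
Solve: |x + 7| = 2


An absolute value equation |expr| = 2 gives two cases:
Case 1: x + 7 = 2
  x = -5, so x = -5
Case 2: x + 7 = -2
  x = -9, so x = -9

x = -9, x = -5


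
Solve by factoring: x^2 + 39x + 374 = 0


We need two numbers that multiply to 374 and add to 39.
Those numbers are 22 and 17 (since 22 * 17 = 374 and 22 + 17 = 39).
So x^2 + 39x + 374 = (x + 22)(x + 17) = 0
Setting each factor to zero: x = -22 or x = -17

x = -22, x = -17


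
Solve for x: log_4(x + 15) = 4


Convert to exponential form: x + 15 = 4^4 = 256
x = 256 - 15 = 241
Check: log_4(241 + 15) = log_4(256) = log_4(256) = 4 ✓

x = 241


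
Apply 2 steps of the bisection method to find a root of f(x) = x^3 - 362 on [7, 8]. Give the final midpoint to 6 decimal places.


f(x) = x^3 - 362
f(7) = -19 < 0
f(8) = 150 > 0

Step 1: midpoint = (7.000000 + 8.000000)/2 = 7.500000
  f(7.500000) = 59.875000
  f(mid) > 0, so root is in [7.000000, 7.500000]

Step 2: midpoint = (7.000000 + 7.500000)/2 = 7.250000
  f(7.250000) = 19.078125
  f(mid) > 0, so root is in [7.000000, 7.250000]

midpoint = 7.250000


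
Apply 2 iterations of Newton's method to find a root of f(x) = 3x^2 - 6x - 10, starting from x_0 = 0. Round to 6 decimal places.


Newton's method: x_(n+1) = x_n - f(x_n)/f'(x_n)
f(x) = 3x^2 - 6x - 10
f'(x) = 6x - 6

Iteration 1:
  f(0.000000) = -10.000000
  f'(0.000000) = -6.000000
  x_1 = 0.000000 - (-10.000000)/(-6.000000) = -1.666667

Iteration 2:
  f(-1.666667) = 8.333333
  f'(-1.666667) = -16.000000
  x_2 = -1.666667 - (8.333333)/(-16.000000) = -1.145833

x_2 = -1.145833


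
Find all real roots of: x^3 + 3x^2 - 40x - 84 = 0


Let p(x) = x^3 + 3x^2 - 40x - 84. By the rational root theorem (leading coefficient 1), any rational root is an integer divisor of 84: try ±1, ±2, ... in turn.
Test x = 1: value = -120 ≠ 0.
Test x = -1: value = -42 ≠ 0.
Test x = 2: value = -144 ≠ 0.
Test x = -2: value = 0 ✓, so (x + 2) is a factor.
Synthetic division by (x + 2): bring down 1; 1(-2) + 3 = 1; 1(-2) - 40 = -42; (-42)(-2) - 84 = 0 → quotient x^2 + x - 42, remainder 0.
Solve the quadratic x^2 + x - 42 = 0: discriminant = 1^2 - 4(1)(-42) = 1 + 168 = 169.
sqrt(169) = 13, so x = (-1 ± 13)/2: x = 6 or x = -7.

x = -7, x = -2, x = 6


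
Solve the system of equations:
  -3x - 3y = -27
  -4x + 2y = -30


Using Cramer's rule:
Determinant D = (-3)(2) - (-4)(-3) = -6 - 12 = -18
Dx = (-27)(2) - (-30)(-3) = -54 - 90 = -144
Dy = (-3)(-30) - (-4)(-27) = 90 - 108 = -18
x = Dx/D = -144/-18 = 8
y = Dy/D = -18/-18 = 1

x = 8, y = 1


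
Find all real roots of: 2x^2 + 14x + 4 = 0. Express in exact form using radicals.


Using the quadratic formula: x = (-b ± sqrt(b^2 - 4ac)) / (2a)
Here a = 2, b = 14, c = 4
Discriminant = b^2 - 4ac = 14^2 - 4(2)(4) = 196 - 32 = 164
Since discriminant = 164 > 0, there are two real roots.
x = (-14 ± 2*sqrt(41)) / 4
Simplifying: x = (-7 ± sqrt(41)) / 2
Numerically: x ≈ -0.2984 or x ≈ -6.7016

x = (-7 + sqrt(41)) / 2 or x = (-7 - sqrt(41)) / 2


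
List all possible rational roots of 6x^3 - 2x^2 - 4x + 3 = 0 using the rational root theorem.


Rational root theorem: possible roots are ±p/q where:
  p divides the constant term (3): p ∈ {1, 3}
  q divides the leading coefficient (6): q ∈ {1, 2, 3, 6}

All possible rational roots: -3, -3/2, -1, -1/2, -1/3, -1/6, 1/6, 1/3, 1/2, 1, 3/2, 3

-3, -3/2, -1, -1/2, -1/3, -1/6, 1/6, 1/3, 1/2, 1, 3/2, 3


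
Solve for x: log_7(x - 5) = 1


Convert to exponential form: x - 5 = 7^1 = 7
x = 7 + 5 = 12
Check: log_7(12 - 5) = log_7(7) = log_7(7) = 1 ✓

x = 12


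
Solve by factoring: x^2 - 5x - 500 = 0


We need two numbers that multiply to -500 and add to -5.
Those numbers are -25 and 20 (since (-25) * 20 = -500 and (-25) + 20 = -5).
So x^2 - 5x - 500 = (x - 25)(x + 20) = 0
Setting each factor to zero: x = 25 or x = -20

x = -20, x = 25


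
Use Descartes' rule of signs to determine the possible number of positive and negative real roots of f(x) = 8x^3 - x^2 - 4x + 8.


Descartes' rule of signs:

For positive roots, count sign changes in f(x) = 8x^3 - x^2 - 4x + 8:
Signs of coefficients: +, -, -, +
Number of sign changes: 2
Possible positive real roots: 2, 0

For negative roots, examine f(-x) = -8x^3 - x^2 + 4x + 8:
Signs of coefficients: -, -, +, +
Number of sign changes: 1
Possible negative real roots: 1

Positive roots: 2 or 0; Negative roots: 1


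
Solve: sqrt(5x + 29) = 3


Square both sides: 5x + 29 = 3^2 = 9
5x = 9 - 29 = -20
x = -4
Check: sqrt(5*(-4) + 29) = sqrt(9) = 3 ✓

x = -4


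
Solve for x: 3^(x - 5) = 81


Express both sides with the same base.
81 = 3^4
Since the bases match, equate exponents: x - 5 = 4
So x = 4 - (-5) = 9

x = 9


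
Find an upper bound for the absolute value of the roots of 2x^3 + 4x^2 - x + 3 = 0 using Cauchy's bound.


Cauchy's bound: all roots r satisfy |r| <= 1 + max(|a_i/a_n|) for i = 0,...,n-1
where a_n is the leading coefficient.

Coefficients: [2, 4, -1, 3]
Leading coefficient a_n = 2
Ratios |a_i/a_n|: 2, 1/2, 3/2
Maximum ratio: 2
Cauchy's bound: |r| <= 1 + 2 = 3

Upper bound = 3


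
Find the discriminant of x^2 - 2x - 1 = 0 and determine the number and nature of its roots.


For ax^2 + bx + c = 0, discriminant D = b^2 - 4ac
Here a = 1, b = -2, c = -1
D = (-2)^2 - 4(1)(-1) = 4 + 4 = 8

D = 8 > 0 but not a perfect square
The equation has 2 distinct real irrational roots.

Discriminant = 8, 2 distinct real irrational roots


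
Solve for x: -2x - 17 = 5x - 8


Starting with: -2x - 17 = 5x - 8
Move all x terms to left: (-2 - 5)x = -8 + 17
Simplify: -7x = 9
Divide both sides by -7: x = -9/7

x = -9/7


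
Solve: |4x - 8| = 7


An absolute value equation |expr| = 7 gives two cases:
Case 1: 4x - 8 = 7
  4x = 15, so x = 15/4
Case 2: 4x - 8 = -7
  4x = 1, so x = 1/4

x = 1/4, x = 15/4


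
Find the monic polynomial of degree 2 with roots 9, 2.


A monic polynomial with roots 9, 2 is:
p(x) = (x - 9)(x - 2)
After multiplying by (x - 9): x - 9
After multiplying by (x - 2): x^2 - 11x + 18

x^2 - 11x + 18


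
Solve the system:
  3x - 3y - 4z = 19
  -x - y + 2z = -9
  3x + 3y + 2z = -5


Using Cramer's rule. Expand each determinant along the first row.
D  = 3*[(-1)*2 - 2*3] - (-3)*[(-1)*2 - 2*3] + (-4)*[(-1)*3 - (-1)*3]
  = 3*(-8) - (-3)*(-8) + (-4)*(0) = -48
Dx = 19*[(-1)*2 - 2*3] - (-3)*[(-9)*2 - 2*(-5)] + (-4)*[(-9)*3 - (-1)*(-5)]
  = 19*(-8) - (-3)*(-8) + (-4)*(-32) = -48
Dy = 3*[(-9)*2 - 2*(-5)] - 19*[(-1)*2 - 2*3] + (-4)*[(-1)*(-5) - (-9)*3]
  = 3*(-8) - 19*(-8) + (-4)*(32) = 0
Dz = 3*[(-1)*(-5) - (-9)*3] - (-3)*[(-1)*(-5) - (-9)*3] + 19*[(-1)*3 - (-1)*3]
  = 3*(32) - (-3)*(32) + 19*(0) = 192
x = Dx/D = -48/-48 = 1, y = Dy/D = 0/-48 = 0, z = Dz/D = 192/-48 = -4
Check eq1: (3)(1) + (-3)(0) + (-4)(-4) = 19 = 19 ✓
Check eq2: (-1)(1) + (-1)(0) + (2)(-4) = -9 = -9 ✓
Check eq3: (3)(1) + (3)(0) + (2)(-4) = -5 = -5 ✓

x = 1, y = 0, z = -4


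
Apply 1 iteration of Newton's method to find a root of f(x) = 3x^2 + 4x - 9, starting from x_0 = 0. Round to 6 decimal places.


Newton's method: x_(n+1) = x_n - f(x_n)/f'(x_n)
f(x) = 3x^2 + 4x - 9
f'(x) = 6x + 4

Iteration 1:
  f(0.000000) = -9.000000
  f'(0.000000) = 4.000000
  x_1 = 0.000000 - (-9.000000)/(4.000000) = 2.250000

x_1 = 2.250000


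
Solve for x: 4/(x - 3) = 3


Multiply both sides by (x - 3): 4 = 3(x - 3)
Distribute: 4 = 3x - 9
3x = 4 + 9 = 13
x = 13/3

x = 13/3


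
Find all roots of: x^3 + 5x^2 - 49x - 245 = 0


Let p(x) = x^3 + 5x^2 - 49x - 245. By the rational root theorem (leading coefficient 1), any rational root is an integer divisor of 245: try ±1, ±2, ... in turn.
Test x = 1: value = -288 ≠ 0.
Test x = -1: value = -192 ≠ 0.
Test x = 5: value = -240 ≠ 0.
Test x = -5: value = 0 ✓, so (x + 5) is a factor.
Synthetic division by (x + 5): bring down 1; 1(-5) + 5 = 0; 0(-5) - 49 = -49; (-49)(-5) - 245 = 0 → quotient x^2 - 49, remainder 0.
Solve the quadratic x^2 - 49 = 0: discriminant = 0^2 - 4(1)(-49) = 0 + 196 = 196.
sqrt(196) = 14, so x = (0 ± 14)/2: x = 7 or x = -7.
Collecting all roots found:

x = -7, x = -5, x = 7


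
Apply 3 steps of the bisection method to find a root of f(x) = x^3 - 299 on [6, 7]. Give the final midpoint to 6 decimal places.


f(x) = x^3 - 299
f(6) = -83 < 0
f(7) = 44 > 0

Step 1: midpoint = (6.000000 + 7.000000)/2 = 6.500000
  f(6.500000) = -24.375000
  f(mid) < 0, so root is in [6.500000, 7.000000]

Step 2: midpoint = (6.500000 + 7.000000)/2 = 6.750000
  f(6.750000) = 8.546875
  f(mid) > 0, so root is in [6.500000, 6.750000]

Step 3: midpoint = (6.500000 + 6.750000)/2 = 6.625000
  f(6.625000) = -8.224609
  f(mid) < 0, so root is in [6.625000, 6.750000]

midpoint = 6.625000


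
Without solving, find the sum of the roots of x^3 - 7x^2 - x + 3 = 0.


By Vieta's formulas for x^3 + bx^2 + cx + d = 0:
  r1 + r2 + r3 = -b/a = 7
  r1*r2 + r1*r3 + r2*r3 = c/a = -1
  r1*r2*r3 = -d/a = -3


Sum = 7


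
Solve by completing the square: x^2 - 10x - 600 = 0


Start: x^2 - 10x - 600 = 0
Move constant: x^2 - 10x = 600
Half of -10 is -5, squared is 25
Add 25 to both sides: x^2 - 10x + 25 = 625
(x - 5)^2 = 625
x - 5 = ±25
x = 5 + 25 = 30 or x = 5 - 25 = -20

x = -20, x = 30


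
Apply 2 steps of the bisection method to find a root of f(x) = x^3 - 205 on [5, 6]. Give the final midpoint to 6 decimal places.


f(x) = x^3 - 205
f(5) = -80 < 0
f(6) = 11 > 0

Step 1: midpoint = (5.000000 + 6.000000)/2 = 5.500000
  f(5.500000) = -38.625000
  f(mid) < 0, so root is in [5.500000, 6.000000]

Step 2: midpoint = (5.500000 + 6.000000)/2 = 5.750000
  f(5.750000) = -14.890625
  f(mid) < 0, so root is in [5.750000, 6.000000]

midpoint = 5.750000


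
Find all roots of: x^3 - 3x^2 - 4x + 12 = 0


Let p(x) = x^3 - 3x^2 - 4x + 12. By the rational root theorem (leading coefficient 1), any rational root is an integer divisor of 12: try ±1, ±2, ... in turn.
Test x = 1: value = 6 ≠ 0.
Test x = -1: value = 12 ≠ 0.
Test x = 2: value = 0 ✓, so (x - 2) is a factor.
Synthetic division by (x - 2): bring down 1; 1(2) - 3 = -1; (-1)(2) - 4 = -6; (-6)(2) + 12 = 0 → quotient x^2 - x - 6, remainder 0.
Solve the quadratic x^2 - x - 6 = 0: discriminant = (-1)^2 - 4(1)(-6) = 1 + 24 = 25.
sqrt(25) = 5, so x = (1 ± 5)/2: x = 3 or x = -2.
Collecting all roots found:

x = -2, x = 2, x = 3


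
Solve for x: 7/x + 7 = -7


Subtract 7 from both sides: 7/x = -14
Multiply both sides by x: 7 = -14 * x
Divide by -14: x = -1/2

x = -1/2


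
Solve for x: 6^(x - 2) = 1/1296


Express both sides with the same base.
1/1296 = 6^(-4)
Since the bases match, equate exponents: x - 2 = -4
So x = -4 - (-2) = -2

x = -2


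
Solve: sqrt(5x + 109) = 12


Square both sides: 5x + 109 = 12^2 = 144
5x = 144 - 109 = 35
x = 7
Check: sqrt(5*7 + 109) = sqrt(144) = 12 ✓

x = 7


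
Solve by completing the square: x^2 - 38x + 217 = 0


Start: x^2 - 38x + 217 = 0
Move constant: x^2 - 38x = -217
Half of -38 is -19, squared is 361
Add 361 to both sides: x^2 - 38x + 361 = 144
(x - 19)^2 = 144
x - 19 = ±12
x = 19 + 12 = 31 or x = 19 - 12 = 7

x = 7, x = 31


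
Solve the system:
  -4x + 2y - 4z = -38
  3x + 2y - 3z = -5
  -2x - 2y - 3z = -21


Using Cramer's rule. Expand each determinant along the first row.
D  = (-4)*[2*(-3) - (-3)*(-2)] - 2*[3*(-3) - (-3)*(-2)] + (-4)*[3*(-2) - 2*(-2)]
  = (-4)*(-12) - 2*(-15) + (-4)*(-2) = 86
Dx = (-38)*[2*(-3) - (-3)*(-2)] - 2*[(-5)*(-3) - (-3)*(-21)] + (-4)*[(-5)*(-2) - 2*(-21)]
  = (-38)*(-12) - 2*(-48) + (-4)*(52) = 344
Dy = (-4)*[(-5)*(-3) - (-3)*(-21)] - (-38)*[3*(-3) - (-3)*(-2)] + (-4)*[3*(-21) - (-5)*(-2)]
  = (-4)*(-48) - (-38)*(-15) + (-4)*(-73) = -86
Dz = (-4)*[2*(-21) - (-5)*(-2)] - 2*[3*(-21) - (-5)*(-2)] + (-38)*[3*(-2) - 2*(-2)]
  = (-4)*(-52) - 2*(-73) + (-38)*(-2) = 430
x = Dx/D = 344/86 = 4, y = Dy/D = -86/86 = -1, z = Dz/D = 430/86 = 5
Check eq1: (-4)(4) + (2)(-1) + (-4)(5) = -38 = -38 ✓
Check eq2: (3)(4) + (2)(-1) + (-3)(5) = -5 = -5 ✓
Check eq3: (-2)(4) + (-2)(-1) + (-3)(5) = -21 = -21 ✓

x = 4, y = -1, z = 5


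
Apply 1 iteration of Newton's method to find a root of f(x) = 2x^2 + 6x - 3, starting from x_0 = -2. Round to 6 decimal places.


Newton's method: x_(n+1) = x_n - f(x_n)/f'(x_n)
f(x) = 2x^2 + 6x - 3
f'(x) = 4x + 6

Iteration 1:
  f(-2.000000) = -7.000000
  f'(-2.000000) = -2.000000
  x_1 = -2.000000 - (-7.000000)/(-2.000000) = -5.500000

x_1 = -5.500000


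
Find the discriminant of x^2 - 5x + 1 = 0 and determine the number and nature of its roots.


For ax^2 + bx + c = 0, discriminant D = b^2 - 4ac
Here a = 1, b = -5, c = 1
D = (-5)^2 - 4(1)(1) = 25 - 4 = 21

D = 21 > 0 but not a perfect square
The equation has 2 distinct real irrational roots.

Discriminant = 21, 2 distinct real irrational roots


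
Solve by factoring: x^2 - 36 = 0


We need two numbers that multiply to -36 and add to 0.
Those numbers are -6 and 6 (since (-6) * 6 = -36 and (-6) + 6 = 0).
So x^2 - 36 = (x - 6)(x + 6) = 0
Setting each factor to zero: x = 6 or x = -6

x = -6, x = 6


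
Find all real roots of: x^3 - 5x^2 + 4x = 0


The constant term is 0, so x = 0 is a root. Factor out x:
  x(x^2 - 5x + 4) = 0
Solve the quadratic x^2 - 5x + 4 = 0: discriminant = (-5)^2 - 4(1)(4) = 25 - 16 = 9.
sqrt(9) = 3, so x = (5 ± 3)/2: x = 4 or x = 1.

x = 0, x = 1, x = 4


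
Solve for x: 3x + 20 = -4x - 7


Starting with: 3x + 20 = -4x - 7
Move all x terms to left: (3 + 4)x = -7 - 20
Simplify: 7x = -27
Divide both sides by 7: x = -27/7

x = -27/7


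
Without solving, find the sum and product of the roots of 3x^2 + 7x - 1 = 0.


By Vieta's formulas for ax^2 + bx + c = 0:
  Sum of roots = -b/a
  Product of roots = c/a

Here a = 3, b = 7, c = -1
Sum = -(7)/3 = -7/3
Product = -1/3 = -1/3

Sum = -7/3, Product = -1/3


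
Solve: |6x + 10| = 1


An absolute value equation |expr| = 1 gives two cases:
Case 1: 6x + 10 = 1
  6x = -9, so x = -3/2
Case 2: 6x + 10 = -1
  6x = -11, so x = -11/6

x = -11/6, x = -3/2


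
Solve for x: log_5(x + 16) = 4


Convert to exponential form: x + 16 = 5^4 = 625
x = 625 - 16 = 609
Check: log_5(609 + 16) = log_5(625) = log_5(625) = 4 ✓

x = 609


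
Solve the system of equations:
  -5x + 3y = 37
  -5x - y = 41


Using Cramer's rule:
Determinant D = (-5)(-1) - (-5)(3) = 5 + 15 = 20
Dx = (37)(-1) - (41)(3) = -37 - 123 = -160
Dy = (-5)(41) - (-5)(37) = -205 + 185 = -20
x = Dx/D = -160/20 = -8
y = Dy/D = -20/20 = -1

x = -8, y = -1


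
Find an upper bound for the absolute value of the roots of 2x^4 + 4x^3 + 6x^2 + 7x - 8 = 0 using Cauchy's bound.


Cauchy's bound: all roots r satisfy |r| <= 1 + max(|a_i/a_n|) for i = 0,...,n-1
where a_n is the leading coefficient.

Coefficients: [2, 4, 6, 7, -8]
Leading coefficient a_n = 2
Ratios |a_i/a_n|: 2, 3, 7/2, 4
Maximum ratio: 4
Cauchy's bound: |r| <= 1 + 4 = 5

Upper bound = 5


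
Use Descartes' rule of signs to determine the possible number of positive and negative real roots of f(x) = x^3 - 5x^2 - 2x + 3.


Descartes' rule of signs:

For positive roots, count sign changes in f(x) = x^3 - 5x^2 - 2x + 3:
Signs of coefficients: +, -, -, +
Number of sign changes: 2
Possible positive real roots: 2, 0

For negative roots, examine f(-x) = -x^3 - 5x^2 + 2x + 3:
Signs of coefficients: -, -, +, +
Number of sign changes: 1
Possible negative real roots: 1

Positive roots: 2 or 0; Negative roots: 1


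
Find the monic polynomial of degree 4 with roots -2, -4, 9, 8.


A monic polynomial with roots -2, -4, 9, 8 is:
p(x) = (x + 2)(x + 4)(x - 9)(x - 8)
After multiplying by (x + 2): x + 2
After multiplying by (x + 4): x^2 + 6x + 8
After multiplying by (x - 9): x^3 - 3x^2 - 46x - 72
After multiplying by (x - 8): x^4 - 11x^3 - 22x^2 + 296x + 576

x^4 - 11x^3 - 22x^2 + 296x + 576


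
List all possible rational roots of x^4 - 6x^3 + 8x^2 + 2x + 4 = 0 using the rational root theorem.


Rational root theorem: possible roots are ±p/q where:
  p divides the constant term (4): p ∈ {1, 2, 4}
  q divides the leading coefficient (1): q ∈ {1}

All possible rational roots: -4, -2, -1, 1, 2, 4

-4, -2, -1, 1, 2, 4


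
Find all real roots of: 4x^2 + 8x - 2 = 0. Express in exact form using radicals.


Using the quadratic formula: x = (-b ± sqrt(b^2 - 4ac)) / (2a)
Here a = 4, b = 8, c = -2
Discriminant = b^2 - 4ac = 8^2 - 4(4)(-2) = 64 + 32 = 96
Since discriminant = 96 > 0, there are two real roots.
x = (-8 ± 4*sqrt(6)) / 8
Simplifying: x = (-2 ± sqrt(6)) / 2
Numerically: x ≈ 0.2247 or x ≈ -2.2247

x = (-2 + sqrt(6)) / 2 or x = (-2 - sqrt(6)) / 2


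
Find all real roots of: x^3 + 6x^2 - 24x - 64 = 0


Let p(x) = x^3 + 6x^2 - 24x - 64. By the rational root theorem (leading coefficient 1), any rational root is an integer divisor of 64: try ±1, ±2, ... in turn.
Test x = 1: value = -81 ≠ 0.
Test x = -1: value = -35 ≠ 0.
Test x = 2: value = -80 ≠ 0.
Test x = -2: value = 0 ✓, so (x + 2) is a factor.
Synthetic division by (x + 2): bring down 1; 1(-2) + 6 = 4; 4(-2) - 24 = -32; (-32)(-2) - 64 = 0 → quotient x^2 + 4x - 32, remainder 0.
Solve the quadratic x^2 + 4x - 32 = 0: discriminant = 4^2 - 4(1)(-32) = 16 + 128 = 144.
sqrt(144) = 12, so x = (-4 ± 12)/2: x = 4 or x = -8.

x = -8, x = -2, x = 4


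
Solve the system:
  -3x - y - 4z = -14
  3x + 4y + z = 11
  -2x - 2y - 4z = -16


Using Cramer's rule. Expand each determinant along the first row.
D  = (-3)*[4*(-4) - 1*(-2)] - (-1)*[3*(-4) - 1*(-2)] + (-4)*[3*(-2) - 4*(-2)]
  = (-3)*(-14) - (-1)*(-10) + (-4)*(2) = 24
Dx = (-14)*[4*(-4) - 1*(-2)] - (-1)*[11*(-4) - 1*(-16)] + (-4)*[11*(-2) - 4*(-16)]
  = (-14)*(-14) - (-1)*(-28) + (-4)*(42) = 0
Dy = (-3)*[11*(-4) - 1*(-16)] - (-14)*[3*(-4) - 1*(-2)] + (-4)*[3*(-16) - 11*(-2)]
  = (-3)*(-28) - (-14)*(-10) + (-4)*(-26) = 48
Dz = (-3)*[4*(-16) - 11*(-2)] - (-1)*[3*(-16) - 11*(-2)] + (-14)*[3*(-2) - 4*(-2)]
  = (-3)*(-42) - (-1)*(-26) + (-14)*(2) = 72
x = Dx/D = 0/24 = 0, y = Dy/D = 48/24 = 2, z = Dz/D = 72/24 = 3
Check eq1: (-3)(0) + (-1)(2) + (-4)(3) = -14 = -14 ✓
Check eq2: (3)(0) + (4)(2) + (1)(3) = 11 = 11 ✓
Check eq3: (-2)(0) + (-2)(2) + (-4)(3) = -16 = -16 ✓

x = 0, y = 2, z = 3


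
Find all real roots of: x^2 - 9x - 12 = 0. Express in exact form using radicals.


Using the quadratic formula: x = (-b ± sqrt(b^2 - 4ac)) / (2a)
Here a = 1, b = -9, c = -12
Discriminant = b^2 - 4ac = (-9)^2 - 4(1)(-12) = 81 + 48 = 129
Since discriminant = 129 > 0, there are two real roots.
x = (9 ± sqrt(129)) / 2
Numerically: x ≈ 10.1789 or x ≈ -1.1789

x = (9 + sqrt(129)) / 2 or x = (9 - sqrt(129)) / 2


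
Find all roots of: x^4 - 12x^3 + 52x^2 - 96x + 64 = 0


Let p(x) = x^4 - 12x^3 + 52x^2 - 96x + 64. By the rational root theorem (leading coefficient 1), any rational root is an integer divisor of 64: try ±1, ±2, ... in turn.
Test x = 1: value = 9 ≠ 0.
Test x = -1: value = 225 ≠ 0.
Test x = 2: value = 0 ✓, so (x - 2) is a factor.
Synthetic division by (x - 2): bring down 1; 1(2) - 12 = -10; (-10)(2) + 52 = 32; 32(2) - 96 = -32; (-32)(2) + 64 = 0 → quotient x^3 - 10x^2 + 32x - 32, remainder 0.
Continue with the quotient x^3 - 10x^2 + 32x - 32 (candidates must divide 32; re-test x = 2 first in case it repeats).
Test x = 2: value = 0 ✓, so (x - 2) is a factor.
Synthetic division by (x - 2): bring down 1; 1(2) - 10 = -8; (-8)(2) + 32 = 16; 16(2) - 32 = 0 → quotient x^2 - 8x + 16, remainder 0.
Solve the quadratic x^2 - 8x + 16 = 0: discriminant = (-8)^2 - 4(1)(16) = 64 - 64 = 0.
Discriminant = 0, so a double root: x = 8/2 = 4.
Collecting all roots found:

x = 2 (multiplicity 2), x = 4 (multiplicity 2)


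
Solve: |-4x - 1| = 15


An absolute value equation |expr| = 15 gives two cases:
Case 1: -4x - 1 = 15
  -4x = 16, so x = -4
Case 2: -4x - 1 = -15
  -4x = -14, so x = 7/2

x = -4, x = 7/2


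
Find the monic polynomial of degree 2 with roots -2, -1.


A monic polynomial with roots -2, -1 is:
p(x) = (x + 2)(x + 1)
After multiplying by (x + 2): x + 2
After multiplying by (x + 1): x^2 + 3x + 2

x^2 + 3x + 2


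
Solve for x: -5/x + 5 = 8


Subtract 5 from both sides: -5/x = 3
Multiply both sides by x: -5 = 3 * x
Divide by 3: x = -5/3

x = -5/3


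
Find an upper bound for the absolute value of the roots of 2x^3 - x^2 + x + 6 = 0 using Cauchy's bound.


Cauchy's bound: all roots r satisfy |r| <= 1 + max(|a_i/a_n|) for i = 0,...,n-1
where a_n is the leading coefficient.

Coefficients: [2, -1, 1, 6]
Leading coefficient a_n = 2
Ratios |a_i/a_n|: 1/2, 1/2, 3
Maximum ratio: 3
Cauchy's bound: |r| <= 1 + 3 = 4

Upper bound = 4


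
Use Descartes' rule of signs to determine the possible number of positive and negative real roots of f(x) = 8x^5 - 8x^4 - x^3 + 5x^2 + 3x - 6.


Descartes' rule of signs:

For positive roots, count sign changes in f(x) = 8x^5 - 8x^4 - x^3 + 5x^2 + 3x - 6:
Signs of coefficients: +, -, -, +, +, -
Number of sign changes: 3
Possible positive real roots: 3, 1

For negative roots, examine f(-x) = -8x^5 - 8x^4 + x^3 + 5x^2 - 3x - 6:
Signs of coefficients: -, -, +, +, -, -
Number of sign changes: 2
Possible negative real roots: 2, 0

Positive roots: 3 or 1; Negative roots: 2 or 0


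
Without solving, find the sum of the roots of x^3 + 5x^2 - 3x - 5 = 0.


By Vieta's formulas for x^3 + bx^2 + cx + d = 0:
  r1 + r2 + r3 = -b/a = -5
  r1*r2 + r1*r3 + r2*r3 = c/a = -3
  r1*r2*r3 = -d/a = 5


Sum = -5


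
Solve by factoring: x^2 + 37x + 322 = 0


We need two numbers that multiply to 322 and add to 37.
Those numbers are 14 and 23 (since 14 * 23 = 322 and 14 + 23 = 37).
So x^2 + 37x + 322 = (x + 14)(x + 23) = 0
Setting each factor to zero: x = -14 or x = -23

x = -23, x = -14


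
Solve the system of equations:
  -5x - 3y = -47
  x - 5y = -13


Using Cramer's rule:
Determinant D = (-5)(-5) - (1)(-3) = 25 + 3 = 28
Dx = (-47)(-5) - (-13)(-3) = 235 - 39 = 196
Dy = (-5)(-13) - (1)(-47) = 65 + 47 = 112
x = Dx/D = 196/28 = 7
y = Dy/D = 112/28 = 4

x = 7, y = 4


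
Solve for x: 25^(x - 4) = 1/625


Express both sides with the same base.
1/625 = 25^(-2)
Since the bases match, equate exponents: x - 4 = -2
So x = -2 - (-4) = 2

x = 2


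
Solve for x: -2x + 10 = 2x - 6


Starting with: -2x + 10 = 2x - 6
Move all x terms to left: (-2 - 2)x = -6 - 10
Simplify: -4x = -16
Divide both sides by -4: x = 4

x = 4


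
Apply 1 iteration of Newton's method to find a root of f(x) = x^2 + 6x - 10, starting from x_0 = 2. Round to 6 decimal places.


Newton's method: x_(n+1) = x_n - f(x_n)/f'(x_n)
f(x) = x^2 + 6x - 10
f'(x) = 2x + 6

Iteration 1:
  f(2.000000) = 6.000000
  f'(2.000000) = 10.000000
  x_1 = 2.000000 - (6.000000)/(10.000000) = 1.400000

x_1 = 1.400000


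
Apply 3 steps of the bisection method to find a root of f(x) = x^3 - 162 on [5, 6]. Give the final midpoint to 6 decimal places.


f(x) = x^3 - 162
f(5) = -37 < 0
f(6) = 54 > 0

Step 1: midpoint = (5.000000 + 6.000000)/2 = 5.500000
  f(5.500000) = 4.375000
  f(mid) > 0, so root is in [5.000000, 5.500000]

Step 2: midpoint = (5.000000 + 5.500000)/2 = 5.250000
  f(5.250000) = -17.296875
  f(mid) < 0, so root is in [5.250000, 5.500000]

Step 3: midpoint = (5.250000 + 5.500000)/2 = 5.375000
  f(5.375000) = -6.712891
  f(mid) < 0, so root is in [5.375000, 5.500000]

midpoint = 5.375000


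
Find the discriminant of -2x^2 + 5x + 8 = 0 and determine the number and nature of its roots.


For ax^2 + bx + c = 0, discriminant D = b^2 - 4ac
Here a = -2, b = 5, c = 8
D = (5)^2 - 4(-2)(8) = 25 + 64 = 89

D = 89 > 0 but not a perfect square
The equation has 2 distinct real irrational roots.

Discriminant = 89, 2 distinct real irrational roots


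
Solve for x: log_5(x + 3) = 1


Convert to exponential form: x + 3 = 5^1 = 5
x = 5 - 3 = 2
Check: log_5(2 + 3) = log_5(5) = log_5(5) = 1 ✓

x = 2


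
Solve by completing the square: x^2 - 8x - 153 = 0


Start: x^2 - 8x - 153 = 0
Move constant: x^2 - 8x = 153
Half of -8 is -4, squared is 16
Add 16 to both sides: x^2 - 8x + 16 = 169
(x - 4)^2 = 169
x - 4 = ±13
x = 4 + 13 = 17 or x = 4 - 13 = -9

x = -9, x = 17


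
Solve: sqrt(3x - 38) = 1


Square both sides: 3x - 38 = 1^2 = 1
3x = 1 + 38 = 39
x = 13
Check: sqrt(3*13 - 38) = sqrt(1) = 1 ✓

x = 13


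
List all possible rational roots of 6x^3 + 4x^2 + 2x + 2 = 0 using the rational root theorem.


Rational root theorem: possible roots are ±p/q where:
  p divides the constant term (2): p ∈ {1, 2}
  q divides the leading coefficient (6): q ∈ {1, 2, 3, 6}

All possible rational roots: -2, -1, -2/3, -1/2, -1/3, -1/6, 1/6, 1/3, 1/2, 2/3, 1, 2

-2, -1, -2/3, -1/2, -1/3, -1/6, 1/6, 1/3, 1/2, 2/3, 1, 2
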